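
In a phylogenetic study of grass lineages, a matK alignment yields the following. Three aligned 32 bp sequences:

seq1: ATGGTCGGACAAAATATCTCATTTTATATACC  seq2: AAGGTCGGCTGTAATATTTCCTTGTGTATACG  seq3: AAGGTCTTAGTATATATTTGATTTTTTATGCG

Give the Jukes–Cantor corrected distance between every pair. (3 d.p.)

d(seq1,seq2) = 0.404, d(seq1,seq3) = 0.460, d(seq2,seq3) = 0.520

seq1–seq2: 10/32 sites differ → p = 0.3125, d = −0.75 ln(1 − 0.416667) = 0.404248 ≈ 0.404.
seq1–seq3: 11/32 sites differ → p = 0.34375, d = −0.75 ln(1 − 0.458333) = 0.459828 ≈ 0.460.
seq2–seq3: 12/32 sites differ → p = 0.375, d = −0.75 ln(1 − 0.5) = 0.519860 ≈ 0.520.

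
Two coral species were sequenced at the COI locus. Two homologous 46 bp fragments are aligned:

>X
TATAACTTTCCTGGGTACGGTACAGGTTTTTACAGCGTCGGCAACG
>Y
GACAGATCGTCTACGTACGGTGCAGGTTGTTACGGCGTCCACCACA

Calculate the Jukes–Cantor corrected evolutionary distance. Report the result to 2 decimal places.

The sequences differ at 16 of 46 sites, so p = 16/46 ≈ 0.347826.
d = −(3/4) ln(1 − 4p/3) = −0.75 ln(1 − 0.463768) = −0.75 ln(0.536232)
  = −0.75 × (-0.623188) = 0.467391 substitutions/site.

0.47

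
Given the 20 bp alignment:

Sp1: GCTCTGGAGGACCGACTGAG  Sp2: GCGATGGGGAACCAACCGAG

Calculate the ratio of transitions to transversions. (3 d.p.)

2.000

Transitions are A↔G and C↔T; transversions are all other mismatches.
Transitions: 4. Transversions: 2.
R = 4/2 = 2.000.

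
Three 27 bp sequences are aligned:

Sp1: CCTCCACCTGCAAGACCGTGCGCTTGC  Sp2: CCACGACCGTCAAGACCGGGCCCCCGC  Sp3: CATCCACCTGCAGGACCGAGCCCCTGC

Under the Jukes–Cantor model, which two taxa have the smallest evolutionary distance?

Sp1 and Sp3

Sp1–Sp2: 8/27 differ, p = 0.296, d = 0.377.
Sp1–Sp3: 5/27 differ, p = 0.185, d = 0.213.
Sp2–Sp3: 8/27 differ, p = 0.296, d = 0.377.
The smallest distance is between Sp1 and Sp3.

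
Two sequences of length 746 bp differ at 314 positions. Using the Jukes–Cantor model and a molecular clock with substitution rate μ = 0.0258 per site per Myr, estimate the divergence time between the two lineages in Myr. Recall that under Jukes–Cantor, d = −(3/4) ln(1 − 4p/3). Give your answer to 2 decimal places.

11.97

p = 314/746 ≈ 0.420912.
d = −(3/4) ln(1 − 4p/3) = −0.75 ln(1 − 0.561216) = −0.75 ln(0.438784)
  = −0.75 × (-0.823748) = 0.617811 substitutions/site.
Under a molecular clock d = 2μt, so t = d/(2μ) = 0.617811 / (2 × 0.0258) = 11.97 Myr.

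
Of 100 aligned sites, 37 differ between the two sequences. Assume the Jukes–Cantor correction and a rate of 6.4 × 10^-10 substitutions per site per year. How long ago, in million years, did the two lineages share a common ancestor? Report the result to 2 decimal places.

398.38

p = 37/100 = 0.37.
d = −(3/4) ln(1 − 4p/3) = −0.75 ln(1 − 0.493333) = −0.75 ln(0.506667)
  = −0.75 × (-0.679901) = 0.509926 substitutions/site.
Under a molecular clock d = 2μt, so t = d/(2μ) = 0.509926 / (2 × 6.4 × 10^-10) = 398.38 million years.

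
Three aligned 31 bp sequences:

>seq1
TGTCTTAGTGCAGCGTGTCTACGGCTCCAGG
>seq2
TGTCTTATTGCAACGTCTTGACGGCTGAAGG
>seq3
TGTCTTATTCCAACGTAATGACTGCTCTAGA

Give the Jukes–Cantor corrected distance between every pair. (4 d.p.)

d(seq1,seq2) = 0.2687, d(seq1,seq3) = 0.4217, d(seq2,seq3) = 0.2687

seq1–seq2: 7/31 sites differ → p ≈ 0.225806, d = −0.75 ln(1 − 0.301075) = 0.268659 ≈ 0.2687.
seq1–seq3: 10/31 sites differ → p ≈ 0.322581, d = −0.75 ln(1 − 0.430108) = 0.421731 ≈ 0.4217.
seq2–seq3: 7/31 sites differ → p ≈ 0.225806, d = −0.75 ln(1 − 0.301075) = 0.268659 ≈ 0.2687.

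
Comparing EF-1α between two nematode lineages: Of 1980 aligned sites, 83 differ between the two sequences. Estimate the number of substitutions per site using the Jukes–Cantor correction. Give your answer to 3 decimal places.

p = 83/1980 ≈ 0.041919.
d = −(3/4) ln(1 − 4p/3) = −0.75 ln(1 − 0.055892) = −0.75 ln(0.944108)
  = −0.75 × (-0.057515) = 0.043136 substitutions/site.

0.043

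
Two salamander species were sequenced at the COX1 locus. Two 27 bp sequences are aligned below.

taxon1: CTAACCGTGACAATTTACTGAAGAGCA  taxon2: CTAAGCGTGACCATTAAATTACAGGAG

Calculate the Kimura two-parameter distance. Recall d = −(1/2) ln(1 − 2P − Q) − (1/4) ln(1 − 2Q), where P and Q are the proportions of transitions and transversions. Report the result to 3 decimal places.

Of 27 sites, 3 differences are transitions and 7 are transversions, so P = 3/27 ≈ 0.111111 and Q = 7/27 ≈ 0.259259.
Under the Kimura two-parameter model, d = −½ ln(1 − 2P − Q) − ¼ ln(1 − 2Q).
1 − 2P − Q = 0.518519, giving −½ ln(0.518519) = 0.328389.
1 − 2Q = 0.481482, giving −¼ ln(0.481482) = 0.182722.
d = 0.328389 + 0.182722 = 0.511111.

0.511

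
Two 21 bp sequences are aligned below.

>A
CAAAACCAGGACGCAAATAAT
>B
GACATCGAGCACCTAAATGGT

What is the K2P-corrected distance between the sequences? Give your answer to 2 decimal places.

0.64

Of 21 sites, 3 differences are transitions and 6 are transversions, so P = 3/21 ≈ 0.142857 and Q = 6/21 ≈ 0.285714.
Under the Kimura two-parameter model, d = −½ ln(1 − 2P − Q) − ¼ ln(1 − 2Q).
1 − 2P − Q = 0.428572, giving −½ ln(0.428572) = 0.423648.
1 − 2Q = 0.428572, giving −¼ ln(0.428572) = 0.211824.
d = 0.423648 + 0.211824 = 0.635472.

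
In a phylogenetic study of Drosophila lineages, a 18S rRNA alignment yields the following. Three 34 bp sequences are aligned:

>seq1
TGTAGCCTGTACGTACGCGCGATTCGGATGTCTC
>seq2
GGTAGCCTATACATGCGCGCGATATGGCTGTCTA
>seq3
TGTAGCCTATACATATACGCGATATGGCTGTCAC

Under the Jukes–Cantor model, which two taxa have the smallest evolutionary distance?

seq2 and seq3

seq1–seq2: 8/34 differ, p = 0.235, d = 0.282.
seq1–seq3: 8/34 differ, p = 0.235, d = 0.282.
seq2–seq3: 6/34 differ, p = 0.176, d = 0.201.
The smallest distance is between seq2 and seq3.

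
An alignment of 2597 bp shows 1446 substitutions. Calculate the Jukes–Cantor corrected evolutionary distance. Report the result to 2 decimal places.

p = 1446/2597 ≈ 0.556796.
d = −(3/4) ln(1 − 4p/3) = −0.75 ln(1 − 0.742395) = −0.75 ln(0.257605)
  = −0.75 × (-1.356328) = 1.017246 substitutions/site.

1.02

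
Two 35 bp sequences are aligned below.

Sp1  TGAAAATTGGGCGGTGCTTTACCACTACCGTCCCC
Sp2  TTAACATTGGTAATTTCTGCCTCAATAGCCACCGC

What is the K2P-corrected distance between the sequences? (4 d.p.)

Of 35 sites, 3 differences are transitions and 13 are transversions, so P = 3/35 ≈ 0.085714 and Q = 13/35 ≈ 0.371429.
Under the Kimura two-parameter model, d = −½ ln(1 − 2P − Q) − ¼ ln(1 − 2Q).
1 − 2P − Q = 0.457143, giving −½ ln(0.457143) = 0.391380.
1 − 2Q = 0.257142, giving −¼ ln(0.257142) = 0.339532.
d = 0.391380 + 0.339532 = 0.730912.

0.7309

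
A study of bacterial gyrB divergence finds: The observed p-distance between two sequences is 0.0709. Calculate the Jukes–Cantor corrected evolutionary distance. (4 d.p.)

d = −(3/4) ln(1 − 4p/3) = −0.75 ln(1 − 0.094533) = −0.75 ln(0.905467)
  = −0.75 × (-0.099304) = 0.074478 substitutions/site.

0.0745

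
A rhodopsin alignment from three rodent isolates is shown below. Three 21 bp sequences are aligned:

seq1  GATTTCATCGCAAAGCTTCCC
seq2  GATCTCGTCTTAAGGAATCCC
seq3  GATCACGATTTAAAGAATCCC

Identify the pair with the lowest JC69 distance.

seq1–seq2: 7/21 differ, p = 0.333, d = 0.441.
seq1–seq3: 9/21 differ, p = 0.429, d = 0.635.
seq2–seq3: 4/21 differ, p = 0.190, d = 0.220.
The smallest distance is between seq2 and seq3.

seq2 and seq3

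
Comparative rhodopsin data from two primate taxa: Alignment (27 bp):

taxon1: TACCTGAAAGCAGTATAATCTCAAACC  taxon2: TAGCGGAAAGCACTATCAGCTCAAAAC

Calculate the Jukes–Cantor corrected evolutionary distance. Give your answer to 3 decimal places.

The sequences differ at 6 of 27 sites (3, 5, 13, 17, 19, 26), so p = 6/27 ≈ 0.222222.
d = −(3/4) ln(1 − 4p/3) = −0.75 ln(1 − 0.296296) = −0.75 ln(0.703704)
  = −0.75 × (-0.351397) = 0.263548 substitutions/site.

0.264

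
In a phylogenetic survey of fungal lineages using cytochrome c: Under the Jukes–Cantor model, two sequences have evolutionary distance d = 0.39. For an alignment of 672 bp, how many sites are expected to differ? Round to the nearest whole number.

Invert JC69: p = (3/4)(1 − e^(−4d/3)) = 0.75 × (1 − e^(-0.52)) = 0.75 × (1 − 0.594521) = 0.304109.
Expected differing sites = pL ≈ 0.304109 × 672 = 204.361248 ≈ 204.

204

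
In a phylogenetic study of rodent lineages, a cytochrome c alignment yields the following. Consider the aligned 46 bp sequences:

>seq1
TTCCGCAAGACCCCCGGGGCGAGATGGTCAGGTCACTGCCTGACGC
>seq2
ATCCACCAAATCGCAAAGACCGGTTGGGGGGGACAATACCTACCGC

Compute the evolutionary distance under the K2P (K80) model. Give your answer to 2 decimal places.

0.72

Of 46 sites, 10 differences are transitions and 11 are transversions, so P = 10/46 ≈ 0.217391 and Q = 11/46 ≈ 0.23913.
Under the Kimura two-parameter model, d = −½ ln(1 − 2P − Q) − ¼ ln(1 − 2Q).
1 − 2P − Q = 0.326088, giving −½ ln(0.326088) = 0.560294.
1 − 2Q = 0.52174, giving −¼ ln(0.52174) = 0.162646.
d = 0.560294 + 0.162646 = 0.722940.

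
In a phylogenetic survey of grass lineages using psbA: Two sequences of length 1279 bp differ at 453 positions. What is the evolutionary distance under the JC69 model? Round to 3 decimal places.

p = 453/1279 ≈ 0.354183.
d = −(3/4) ln(1 − 4p/3) = −0.75 ln(1 − 0.472244) = −0.75 ln(0.527756)
  = −0.75 × (-0.639121) = 0.479341 substitutions/site.

0.479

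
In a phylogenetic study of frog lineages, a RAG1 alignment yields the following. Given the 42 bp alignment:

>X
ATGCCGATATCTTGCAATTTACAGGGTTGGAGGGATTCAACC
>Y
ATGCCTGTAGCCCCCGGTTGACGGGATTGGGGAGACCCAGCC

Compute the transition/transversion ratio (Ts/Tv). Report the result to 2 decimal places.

Transitions are A↔G and C↔T; transversions are all other mismatches.
Transitions: 12. Transversions: 4.
R = 12/4 = 3.00.

3.00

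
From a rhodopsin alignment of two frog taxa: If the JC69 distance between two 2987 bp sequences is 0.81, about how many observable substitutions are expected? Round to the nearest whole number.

1479

Invert JC69: p = (3/4)(1 − e^(−4d/3)) = 0.75 × (1 − e^(-1.08)) = 0.75 × (1 − 0.339596) = 0.495303.
Expected differing sites = pL ≈ 0.495303 × 2987 = 1479.470061 ≈ 1479.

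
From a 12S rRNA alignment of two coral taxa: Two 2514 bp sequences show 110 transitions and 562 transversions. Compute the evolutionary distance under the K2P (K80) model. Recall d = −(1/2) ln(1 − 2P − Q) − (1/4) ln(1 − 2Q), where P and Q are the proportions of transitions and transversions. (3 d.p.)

P = 110/2514 ≈ 0.043755 and Q = 562/2514 ≈ 0.223548.
Under the Kimura two-parameter model, d = −½ ln(1 − 2P − Q) − ¼ ln(1 − 2Q).
1 − 2P − Q = 0.688942, giving −½ ln(0.688942) = 0.186299.
1 − 2Q = 0.552904, giving −¼ ln(0.552904) = 0.148143.
d = 0.186299 + 0.148143 = 0.334442.

0.334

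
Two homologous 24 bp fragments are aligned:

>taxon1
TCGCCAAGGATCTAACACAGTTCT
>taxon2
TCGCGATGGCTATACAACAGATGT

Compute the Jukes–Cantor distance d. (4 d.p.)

The sequences differ at 8 of 24 sites (5, 7, 10, 12, 15, 16, 21, 23), so p = 8/24 ≈ 0.333333.
d = −(3/4) ln(1 − 4p/3) = −0.75 ln(1 − 0.444444) = −0.75 ln(0.555556)
  = −0.75 × (-0.587786) = 0.440840 substitutions/site.

0.4408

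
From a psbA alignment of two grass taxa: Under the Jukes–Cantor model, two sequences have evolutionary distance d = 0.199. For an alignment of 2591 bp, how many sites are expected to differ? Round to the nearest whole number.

453

Invert JC69: p = (3/4)(1 − e^(−4d/3)) = 0.75 × (1 − e^(-0.265333)) = 0.75 × (1 − 0.766951) = 0.174787.
Expected differing sites = pL ≈ 0.174787 × 2591 = 452.873117 ≈ 453.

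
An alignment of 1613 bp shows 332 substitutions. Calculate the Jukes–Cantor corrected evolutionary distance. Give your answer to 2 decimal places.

p = 332/1613 ≈ 0.205828.
d = −(3/4) ln(1 − 4p/3) = −0.75 ln(1 − 0.274437) = −0.75 ln(0.725563)
  = −0.75 × (-0.320807) = 0.240605 substitutions/site.

0.24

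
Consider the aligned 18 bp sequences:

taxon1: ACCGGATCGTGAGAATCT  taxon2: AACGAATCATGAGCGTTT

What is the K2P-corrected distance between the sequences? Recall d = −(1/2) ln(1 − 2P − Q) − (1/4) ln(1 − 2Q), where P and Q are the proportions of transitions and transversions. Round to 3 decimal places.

0.468

Of 18 sites, 4 differences are transitions and 2 are transversions, so P = 4/18 ≈ 0.222222 and Q = 2/18 ≈ 0.111111.
Under the Kimura two-parameter model, d = −½ ln(1 − 2P − Q) − ¼ ln(1 − 2Q).
1 − 2P − Q = 0.444445, giving −½ ln(0.444445) = 0.405464.
1 − 2Q = 0.777778, giving −¼ ln(0.777778) = 0.062829.
d = 0.405464 + 0.062829 = 0.468293.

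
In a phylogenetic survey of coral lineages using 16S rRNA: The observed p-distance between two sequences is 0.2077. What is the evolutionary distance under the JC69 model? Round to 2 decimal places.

d = −(3/4) ln(1 − 4p/3) = −0.75 ln(1 − 0.276933) = −0.75 ln(0.723067)
  = −0.75 × (-0.324253) = 0.243190 substitutions/site.

0.24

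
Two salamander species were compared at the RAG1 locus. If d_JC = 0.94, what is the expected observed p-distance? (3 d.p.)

p = (3/4)(1 − e^(−4d/3)) = 0.75 × (1 − e^(-1.253333)) = 0.75 × (1 − 0.285551) = 0.535837.

0.536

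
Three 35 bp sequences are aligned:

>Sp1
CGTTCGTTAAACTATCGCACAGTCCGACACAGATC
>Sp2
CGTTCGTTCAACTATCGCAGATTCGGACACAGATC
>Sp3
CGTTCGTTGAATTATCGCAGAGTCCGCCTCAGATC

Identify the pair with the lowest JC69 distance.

Sp1–Sp2: 4/35 differ, p = 0.114, d = 0.124.
Sp1–Sp3: 5/35 differ, p = 0.143, d = 0.158.
Sp2–Sp3: 6/35 differ, p = 0.171, d = 0.195.
The smallest distance is between Sp1 and Sp2.

Sp1 and Sp2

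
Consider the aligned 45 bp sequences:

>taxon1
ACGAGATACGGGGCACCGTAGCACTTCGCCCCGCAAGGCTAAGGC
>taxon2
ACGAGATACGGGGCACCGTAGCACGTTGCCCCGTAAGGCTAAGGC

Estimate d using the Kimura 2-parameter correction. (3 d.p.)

Of 45 sites, 2 differences are transitions and 1 are transversions, so P = 2/45 ≈ 0.044444 and Q = 1/45 ≈ 0.022222.
Under the Kimura two-parameter model, d = −½ ln(1 − 2P − Q) − ¼ ln(1 − 2Q).
1 − 2P − Q = 0.88889, giving −½ ln(0.88889) = 0.058891.
1 − 2Q = 0.955556, giving −¼ ln(0.955556) = 0.011365.
d = 0.058891 + 0.011365 = 0.070256.

0.070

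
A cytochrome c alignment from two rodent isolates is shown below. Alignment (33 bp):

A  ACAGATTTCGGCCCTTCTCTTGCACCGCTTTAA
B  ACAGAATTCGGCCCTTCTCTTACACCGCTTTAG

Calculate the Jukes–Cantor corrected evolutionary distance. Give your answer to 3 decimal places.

The sequences differ at 3 of 33 sites (6, 22, 33), so p = 3/33 ≈ 0.090909.
d = −(3/4) ln(1 − 4p/3) = −0.75 ln(1 − 0.121212) = −0.75 ln(0.878788)
  = −0.75 × (-0.129212) = 0.096909 substitutions/site.

0.097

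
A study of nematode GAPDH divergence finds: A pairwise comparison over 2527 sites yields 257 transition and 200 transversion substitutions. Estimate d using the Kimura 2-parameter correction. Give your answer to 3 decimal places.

P = 257/2527 ≈ 0.101702 and Q = 200/2527 ≈ 0.079145.
Under the Kimura two-parameter model, d = −½ ln(1 − 2P − Q) − ¼ ln(1 − 2Q).
1 − 2P − Q = 0.717451, giving −½ ln(0.717451) = 0.166025.
1 − 2Q = 0.84171, giving −¼ ln(0.84171) = 0.043080.
d = 0.166025 + 0.043080 = 0.209105.

0.209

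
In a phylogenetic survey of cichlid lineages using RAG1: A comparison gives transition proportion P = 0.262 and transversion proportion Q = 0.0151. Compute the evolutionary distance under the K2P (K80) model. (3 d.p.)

Under the Kimura two-parameter model, d = −½ ln(1 − 2P − Q) − ¼ ln(1 − 2Q).
1 − 2P − Q = 0.4609, giving −½ ln(0.4609) = 0.387287.
1 − 2Q = 0.9698, giving −¼ ln(0.9698) = 0.007666.
d = 0.387287 + 0.007666 = 0.394953.

0.395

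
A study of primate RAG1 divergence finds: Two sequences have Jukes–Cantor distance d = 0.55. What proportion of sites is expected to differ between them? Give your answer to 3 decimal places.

p = (3/4)(1 − e^(−4d/3)) = 0.75 × (1 − e^(-0.733333)) = 0.75 × (1 − 0.480305) = 0.389771.

0.390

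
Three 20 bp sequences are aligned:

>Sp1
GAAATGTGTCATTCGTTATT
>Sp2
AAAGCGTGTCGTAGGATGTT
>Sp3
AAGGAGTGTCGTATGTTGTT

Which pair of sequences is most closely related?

Sp2 and Sp3

Sp1–Sp2: 8/20 differ, p = 0.400, d = 0.572.
Sp1–Sp3: 8/20 differ, p = 0.400, d = 0.572.
Sp2–Sp3: 4/20 differ, p = 0.200, d = 0.233.
The smallest distance is between Sp2 and Sp3.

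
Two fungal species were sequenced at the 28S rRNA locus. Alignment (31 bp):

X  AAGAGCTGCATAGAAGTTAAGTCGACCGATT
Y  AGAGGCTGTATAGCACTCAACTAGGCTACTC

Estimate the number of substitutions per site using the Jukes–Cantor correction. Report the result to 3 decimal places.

The sequences differ at 14 of 31 sites, so p = 14/31 ≈ 0.451613.
d = −(3/4) ln(1 − 4p/3) = −0.75 ln(1 − 0.602151) = −0.75 ln(0.397849)
  = −0.75 × (-0.921683) = 0.691262 substitutions/site.

0.691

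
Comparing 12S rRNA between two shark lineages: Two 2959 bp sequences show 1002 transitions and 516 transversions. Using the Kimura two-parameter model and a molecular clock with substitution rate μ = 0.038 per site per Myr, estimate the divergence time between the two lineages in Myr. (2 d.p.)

P = 1002/2959 ≈ 0.338628 and Q = 516/2959 ≈ 0.174383.
Under the Kimura two-parameter model, d = −½ ln(1 − 2P − Q) − ¼ ln(1 − 2Q).
1 − 2P − Q = 0.148361, giving −½ ln(0.148361) = 0.954053.
1 − 2Q = 0.651234, giving −¼ ln(0.651234) = 0.107222.
d = 0.954053 + 0.107222 = 1.061275.
Under a molecular clock d = 2μt, so t = d/(2μ) = 1.061275 / (2 × 0.038) = 13.96 Myr.

13.96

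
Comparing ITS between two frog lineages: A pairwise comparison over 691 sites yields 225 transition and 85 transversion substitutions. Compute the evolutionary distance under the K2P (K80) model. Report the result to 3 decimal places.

0.815

P = 225/691 ≈ 0.325615 and Q = 85/691 ≈ 0.12301.
Under the Kimura two-parameter model, d = −½ ln(1 − 2P − Q) − ¼ ln(1 − 2Q).
1 − 2P − Q = 0.22576, giving −½ ln(0.22576) = 0.744141.
1 − 2Q = 0.75398, giving −¼ ln(0.75398) = 0.070597.
d = 0.744141 + 0.070597 = 0.814738.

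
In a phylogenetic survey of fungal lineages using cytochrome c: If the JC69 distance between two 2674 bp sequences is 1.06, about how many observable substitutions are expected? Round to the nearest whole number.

Invert JC69: p = (3/4)(1 − e^(−4d/3)) = 0.75 × (1 − e^(-1.413333)) = 0.75 × (1 − 0.243331) = 0.567502.
Expected differing sites = pL ≈ 0.567502 × 2674 = 1517.500348 ≈ 1518.

1518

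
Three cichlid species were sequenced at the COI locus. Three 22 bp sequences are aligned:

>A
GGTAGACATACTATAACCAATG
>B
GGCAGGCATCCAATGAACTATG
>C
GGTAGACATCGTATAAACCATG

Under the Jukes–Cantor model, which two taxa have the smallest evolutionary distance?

A–B: 7/22 differ, p = 0.318, d = 0.414.
A–C: 4/22 differ, p = 0.182, d = 0.208.
B–C: 6/22 differ, p = 0.273, d = 0.339.
The smallest distance is between A and C.

A and C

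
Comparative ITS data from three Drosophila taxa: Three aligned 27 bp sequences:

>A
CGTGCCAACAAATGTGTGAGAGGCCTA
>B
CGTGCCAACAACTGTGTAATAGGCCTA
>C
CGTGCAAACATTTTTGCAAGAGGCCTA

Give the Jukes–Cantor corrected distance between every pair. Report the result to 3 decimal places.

d(A,B) = 0.120, d(A,C) = 0.264, d(B,C) = 0.264

A–B: 3/27 sites differ → p ≈ 0.111111, d = −0.75 ln(1 − 0.148148) = 0.120257 ≈ 0.120.
A–C: 6/27 sites differ → p ≈ 0.222222, d = −0.75 ln(1 − 0.296296) = 0.263548 ≈ 0.264.
B–C: 6/27 sites differ → p ≈ 0.222222, d = −0.75 ln(1 − 0.296296) = 0.263548 ≈ 0.264.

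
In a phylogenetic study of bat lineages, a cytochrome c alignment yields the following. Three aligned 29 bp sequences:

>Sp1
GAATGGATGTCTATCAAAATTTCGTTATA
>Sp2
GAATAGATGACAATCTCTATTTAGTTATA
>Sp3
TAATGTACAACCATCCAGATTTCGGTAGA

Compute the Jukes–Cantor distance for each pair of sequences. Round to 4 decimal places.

d(Sp1,Sp2) = 0.2913, d(Sp1,Sp3) = 0.4618, d(Sp2,Sp3) = 0.6018

Sp1–Sp2: 7/29 sites differ → p ≈ 0.241379, d = −0.75 ln(1 − 0.321839) = 0.291278 ≈ 0.2913.
Sp1–Sp3: 10/29 sites differ → p ≈ 0.344828, d = −0.75 ln(1 − 0.459771) = 0.461822 ≈ 0.4618.
Sp2–Sp3: 12/29 sites differ → p ≈ 0.413793, d = −0.75 ln(1 − 0.551724) = 0.601760 ≈ 0.6018.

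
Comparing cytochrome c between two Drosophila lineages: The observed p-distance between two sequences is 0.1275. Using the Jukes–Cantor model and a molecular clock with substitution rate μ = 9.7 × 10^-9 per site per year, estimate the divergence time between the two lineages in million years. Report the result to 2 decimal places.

d = −(3/4) ln(1 − 4p/3) = −0.75 ln(1 − 0.17) = −0.75 ln(0.83)
  = −0.75 × (-0.186330) = 0.139748 substitutions/site.
Under a molecular clock d = 2μt, so t = d/(2μ) = 0.139748 / (2 × 9.7 × 10^-9) = 7.20 million years.

7.20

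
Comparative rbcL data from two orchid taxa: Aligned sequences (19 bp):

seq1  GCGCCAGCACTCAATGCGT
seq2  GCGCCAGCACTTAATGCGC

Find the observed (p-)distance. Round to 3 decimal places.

The sequences differ at 2 of 19 positions (sites 12, 19).
p = 2/19 = 0.105263… ≈ 0.105 (to 3 d.p.).

0.105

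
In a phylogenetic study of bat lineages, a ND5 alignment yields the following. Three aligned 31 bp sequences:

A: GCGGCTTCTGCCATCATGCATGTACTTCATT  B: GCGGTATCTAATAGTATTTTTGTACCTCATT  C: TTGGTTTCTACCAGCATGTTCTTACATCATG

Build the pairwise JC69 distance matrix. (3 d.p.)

A–B: 11/31 sites differ → p ≈ 0.354839, d = −0.75 ln(1 − 0.473119) = 0.480585 ≈ 0.481.
A–C: 11/31 sites differ → p ≈ 0.354839, d = −0.75 ln(1 − 0.473119) = 0.480585 ≈ 0.481.
B–C: 11/31 sites differ → p ≈ 0.354839, d = −0.75 ln(1 − 0.473119) = 0.480585 ≈ 0.481.

d(A,B) = 0.481, d(A,C) = 0.481, d(B,C) = 0.481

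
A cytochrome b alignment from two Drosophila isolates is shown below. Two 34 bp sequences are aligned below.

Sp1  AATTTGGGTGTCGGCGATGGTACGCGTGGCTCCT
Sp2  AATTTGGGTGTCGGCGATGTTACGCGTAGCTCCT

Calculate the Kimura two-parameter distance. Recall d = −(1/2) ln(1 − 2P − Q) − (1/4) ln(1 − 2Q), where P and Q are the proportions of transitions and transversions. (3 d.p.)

0.061

Of 34 sites, 1 differences are transitions and 1 are transversions, so P = 1/34 ≈ 0.029412 and Q = 1/34 ≈ 0.029412.
Under the Kimura two-parameter model, d = −½ ln(1 − 2P − Q) − ¼ ln(1 − 2Q).
1 − 2P − Q = 0.911764, giving −½ ln(0.911764) = 0.046187.
1 − 2Q = 0.941176, giving −¼ ln(0.941176) = 0.015156.
d = 0.046187 + 0.015156 = 0.061343.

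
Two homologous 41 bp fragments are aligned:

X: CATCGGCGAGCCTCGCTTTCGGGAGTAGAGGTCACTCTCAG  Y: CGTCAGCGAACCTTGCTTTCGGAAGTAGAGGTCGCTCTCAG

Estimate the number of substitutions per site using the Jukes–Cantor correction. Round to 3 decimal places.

0.163

The sequences differ at 6 of 41 sites (2, 5, 10, 14, 23, 34), so p = 6/41 ≈ 0.146341.
d = −(3/4) ln(1 − 4p/3) = −0.75 ln(1 − 0.195121) = −0.75 ln(0.804879)
  = −0.75 × (-0.217063) = 0.162797 substitutions/site.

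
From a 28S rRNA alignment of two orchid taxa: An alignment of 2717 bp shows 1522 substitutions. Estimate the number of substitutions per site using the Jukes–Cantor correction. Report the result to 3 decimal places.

p = 1522/2717 ≈ 0.560177.
d = −(3/4) ln(1 − 4p/3) = −0.75 ln(1 − 0.746903) = −0.75 ln(0.253097)
  = −0.75 × (-1.373982) = 1.030487 substitutions/site.

1.030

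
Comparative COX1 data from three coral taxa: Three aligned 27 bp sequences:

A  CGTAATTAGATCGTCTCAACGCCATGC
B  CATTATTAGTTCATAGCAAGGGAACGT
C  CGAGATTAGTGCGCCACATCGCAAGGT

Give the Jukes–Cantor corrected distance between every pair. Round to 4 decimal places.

A–B: 11/27 sites differ → p ≈ 0.407407, d = −0.75 ln(1 − 0.543209) = 0.587647 ≈ 0.5876.
A–C: 10/27 sites differ → p ≈ 0.37037, d = −0.75 ln(1 − 0.493827) = 0.510658 ≈ 0.5107.
B–C: 12/27 sites differ → p ≈ 0.444444, d = −0.75 ln(1 − 0.592592) = 0.673455 ≈ 0.6735.

d(A,B) = 0.5876, d(A,C) = 0.5107, d(B,C) = 0.6735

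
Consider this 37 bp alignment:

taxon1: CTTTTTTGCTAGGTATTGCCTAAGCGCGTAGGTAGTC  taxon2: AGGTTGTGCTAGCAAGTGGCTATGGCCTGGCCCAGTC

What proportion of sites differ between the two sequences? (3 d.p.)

The sequences differ at 17 of 37 positions.
p = 17/37 = 0.459459… ≈ 0.459 (to 3 d.p.).

0.459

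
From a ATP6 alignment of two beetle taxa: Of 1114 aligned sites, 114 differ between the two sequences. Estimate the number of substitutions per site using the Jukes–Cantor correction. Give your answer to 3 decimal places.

p = 114/1114 ≈ 0.102334.
d = −(3/4) ln(1 − 4p/3) = −0.75 ln(1 − 0.136445) = −0.75 ln(0.863555)
  = −0.75 × (-0.146698) = 0.110024 substitutions/site.

0.110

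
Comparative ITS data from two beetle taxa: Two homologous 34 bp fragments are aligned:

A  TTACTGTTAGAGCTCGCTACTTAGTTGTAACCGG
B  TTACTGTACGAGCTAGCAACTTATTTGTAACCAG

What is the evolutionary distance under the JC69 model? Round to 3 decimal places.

The sequences differ at 6 of 34 sites (8, 9, 15, 18, 24, 33), so p = 6/34 ≈ 0.176471.
d = −(3/4) ln(1 − 4p/3) = −0.75 ln(1 − 0.235295) = −0.75 ln(0.764705)
  = −0.75 × (-0.268265) = 0.201199 substitutions/site.

0.201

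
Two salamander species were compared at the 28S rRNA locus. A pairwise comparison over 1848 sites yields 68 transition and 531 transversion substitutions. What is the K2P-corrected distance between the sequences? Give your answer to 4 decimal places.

0.4376

P = 68/1848 ≈ 0.036797 and Q = 531/1848 ≈ 0.287338.
Under the Kimura two-parameter model, d = −½ ln(1 − 2P − Q) − ¼ ln(1 − 2Q).
1 − 2P − Q = 0.639068, giving −½ ln(0.639068) = 0.223872.
1 − 2Q = 0.425324, giving −¼ ln(0.425324) = 0.213726.
d = 0.223872 + 0.213726 = 0.437598.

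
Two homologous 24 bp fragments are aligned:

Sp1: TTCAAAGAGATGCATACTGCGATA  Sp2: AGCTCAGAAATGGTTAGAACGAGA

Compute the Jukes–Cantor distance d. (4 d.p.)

0.7083

The sequences differ at 11 of 24 sites, so p = 11/24 ≈ 0.458333.
d = −(3/4) ln(1 − 4p/3) = −0.75 ln(1 − 0.611111) = −0.75 ln(0.388889)
  = −0.75 × (-0.944461) = 0.708346 substitutions/site.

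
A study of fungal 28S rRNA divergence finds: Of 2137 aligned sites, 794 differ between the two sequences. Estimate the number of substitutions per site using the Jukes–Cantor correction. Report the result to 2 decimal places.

p = 794/2137 ≈ 0.371549.
d = −(3/4) ln(1 − 4p/3) = −0.75 ln(1 − 0.495399) = −0.75 ln(0.504601)
  = −0.75 × (-0.683987) = 0.512990 substitutions/site.

0.51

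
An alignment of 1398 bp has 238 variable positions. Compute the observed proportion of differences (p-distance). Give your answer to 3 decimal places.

0.170

p = 238/1398 = 0.170243… ≈ 0.170 (to 3 d.p.).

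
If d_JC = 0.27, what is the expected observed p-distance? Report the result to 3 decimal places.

0.227

p = (3/4)(1 − e^(−4d/3)) = 0.75 × (1 − e^(-0.36)) = 0.75 × (1 − 0.697676) = 0.226743.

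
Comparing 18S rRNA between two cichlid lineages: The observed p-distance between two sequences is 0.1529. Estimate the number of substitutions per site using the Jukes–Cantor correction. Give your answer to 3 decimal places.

d = −(3/4) ln(1 − 4p/3) = −0.75 ln(1 − 0.203867) = −0.75 ln(0.796133)
  = −0.75 × (-0.227989) = 0.170992 substitutions/site.

0.171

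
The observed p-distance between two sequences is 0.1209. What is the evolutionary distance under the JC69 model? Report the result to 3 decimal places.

0.132

d = −(3/4) ln(1 − 4p/3) = −0.75 ln(1 − 0.1612) = −0.75 ln(0.8388)
  = −0.75 × (-0.175783) = 0.131837 substitutions/site.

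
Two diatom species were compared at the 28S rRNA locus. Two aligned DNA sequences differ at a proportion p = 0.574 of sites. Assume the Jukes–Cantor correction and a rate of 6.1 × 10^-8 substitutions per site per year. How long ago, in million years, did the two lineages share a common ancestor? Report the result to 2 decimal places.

8.91

d = −(3/4) ln(1 − 4p/3) = −0.75 ln(1 − 0.765333) = −0.75 ln(0.234667)
  = −0.75 × (-1.449588) = 1.087191 substitutions/site.
Under a molecular clock d = 2μt, so t = d/(2μ) = 1.087191 / (2 × 6.1 × 10^-8) = 8.91 million years.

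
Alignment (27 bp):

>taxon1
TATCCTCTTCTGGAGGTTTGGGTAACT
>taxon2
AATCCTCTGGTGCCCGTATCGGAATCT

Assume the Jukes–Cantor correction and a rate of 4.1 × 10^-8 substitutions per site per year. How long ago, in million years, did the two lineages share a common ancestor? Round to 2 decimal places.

6.23

The sequences differ at 10 of 27 sites (1, 9, 10, 13, 14, 15, 18, 20, 23, 25), so p = 10/27 ≈ 0.37037.
d = −(3/4) ln(1 − 4p/3) = −0.75 ln(1 − 0.493827) = −0.75 ln(0.506173)
  = −0.75 × (-0.680877) = 0.510658 substitutions/site.
Under a molecular clock d = 2μt, so t = d/(2μ) = 0.510658 / (2 × 4.1 × 10^-8) = 6.23 million years.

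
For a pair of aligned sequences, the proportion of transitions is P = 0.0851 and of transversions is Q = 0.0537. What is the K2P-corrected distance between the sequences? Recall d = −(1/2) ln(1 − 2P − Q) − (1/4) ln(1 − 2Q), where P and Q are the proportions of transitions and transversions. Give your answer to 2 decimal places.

0.16

Under the Kimura two-parameter model, d = −½ ln(1 − 2P − Q) − ¼ ln(1 − 2Q).
1 − 2P − Q = 0.7761, giving −½ ln(0.7761) = 0.126737.
1 − 2Q = 0.8926, giving −¼ ln(0.8926) = 0.028404.
d = 0.126737 + 0.028404 = 0.155141.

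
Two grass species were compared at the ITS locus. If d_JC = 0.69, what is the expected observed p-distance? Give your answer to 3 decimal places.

p = (3/4)(1 − e^(−4d/3)) = 0.75 × (1 − e^(-0.92)) = 0.75 × (1 − 0.398519) = 0.451111.

0.451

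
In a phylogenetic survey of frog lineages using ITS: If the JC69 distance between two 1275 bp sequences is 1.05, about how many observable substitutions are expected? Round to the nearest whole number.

Invert JC69: p = (3/4)(1 − e^(−4d/3)) = 0.75 × (1 − e^(-1.4)) = 0.75 × (1 − 0.246597) = 0.565052.
Expected differing sites = pL ≈ 0.565052 × 1275 = 720.4413 ≈ 720.

720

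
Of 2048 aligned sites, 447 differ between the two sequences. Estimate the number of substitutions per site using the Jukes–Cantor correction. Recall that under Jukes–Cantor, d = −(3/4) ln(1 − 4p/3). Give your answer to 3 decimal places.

p = 447/2048 ≈ 0.218262.
d = −(3/4) ln(1 − 4p/3) = −0.75 ln(1 − 0.291016) = −0.75 ln(0.708984)
  = −0.75 × (-0.343922) = 0.257942 substitutions/site.

0.258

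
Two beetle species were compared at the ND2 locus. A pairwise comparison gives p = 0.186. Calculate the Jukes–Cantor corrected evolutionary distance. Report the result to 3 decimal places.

d = −(3/4) ln(1 − 4p/3) = −0.75 ln(1 − 0.248) = −0.75 ln(0.752)
  = −0.75 × (-0.285019) = 0.213764 substitutions/site.

0.214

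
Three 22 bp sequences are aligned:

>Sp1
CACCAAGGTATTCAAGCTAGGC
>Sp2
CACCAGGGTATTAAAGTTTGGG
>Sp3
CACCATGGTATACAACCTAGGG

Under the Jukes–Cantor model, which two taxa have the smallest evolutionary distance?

Sp1 and Sp3

Sp1–Sp2: 5/22 differ, p = 0.227, d = 0.271.
Sp1–Sp3: 4/22 differ, p = 0.182, d = 0.208.
Sp2–Sp3: 6/22 differ, p = 0.273, d = 0.339.
The smallest distance is between Sp1 and Sp3.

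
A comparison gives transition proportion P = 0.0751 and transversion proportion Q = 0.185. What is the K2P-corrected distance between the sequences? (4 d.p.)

Under the Kimura two-parameter model, d = −½ ln(1 − 2P − Q) − ¼ ln(1 − 2Q).
1 − 2P − Q = 0.6648, giving −½ ln(0.6648) = 0.204135.
1 − 2Q = 0.63, giving −¼ ln(0.63) = 0.115509.
d = 0.204135 + 0.115509 = 0.319644.

0.3196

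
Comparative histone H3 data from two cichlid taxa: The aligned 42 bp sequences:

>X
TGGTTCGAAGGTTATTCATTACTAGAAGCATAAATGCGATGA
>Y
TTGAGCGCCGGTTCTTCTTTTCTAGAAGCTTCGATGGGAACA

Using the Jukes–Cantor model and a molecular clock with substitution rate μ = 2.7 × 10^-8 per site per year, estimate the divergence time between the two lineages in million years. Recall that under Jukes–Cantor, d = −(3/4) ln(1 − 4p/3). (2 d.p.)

8.16

The sequences differ at 14 of 42 sites, so p = 14/42 ≈ 0.333333.
d = −(3/4) ln(1 − 4p/3) = −0.75 ln(1 − 0.444444) = −0.75 ln(0.555556)
  = −0.75 × (-0.587786) = 0.440840 substitutions/site.
Under a molecular clock d = 2μt, so t = d/(2μ) = 0.440840 / (2 × 2.7 × 10^-8) = 8.16 million years.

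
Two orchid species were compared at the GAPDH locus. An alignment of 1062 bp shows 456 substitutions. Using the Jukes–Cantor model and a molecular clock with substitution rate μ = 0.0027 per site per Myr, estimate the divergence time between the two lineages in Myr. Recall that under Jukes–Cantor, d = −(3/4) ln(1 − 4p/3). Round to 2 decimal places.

118.03

p = 456/1062 ≈ 0.429379.
d = −(3/4) ln(1 − 4p/3) = −0.75 ln(1 − 0.572505) = −0.75 ln(0.427495)
  = −0.75 × (-0.849813) = 0.637360 substitutions/site.
Under a molecular clock d = 2μt, so t = d/(2μ) = 0.637360 / (2 × 0.0027) = 118.03 Myr.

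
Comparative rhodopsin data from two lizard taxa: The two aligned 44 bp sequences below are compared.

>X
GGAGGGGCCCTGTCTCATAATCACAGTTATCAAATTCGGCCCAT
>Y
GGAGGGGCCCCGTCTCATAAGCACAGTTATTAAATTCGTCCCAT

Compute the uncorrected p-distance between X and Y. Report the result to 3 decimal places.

0.091

The sequences differ at 4 of 44 positions (sites 11, 21, 31, 39).
p = 4/44 = 0.090909… ≈ 0.091 (to 3 d.p.).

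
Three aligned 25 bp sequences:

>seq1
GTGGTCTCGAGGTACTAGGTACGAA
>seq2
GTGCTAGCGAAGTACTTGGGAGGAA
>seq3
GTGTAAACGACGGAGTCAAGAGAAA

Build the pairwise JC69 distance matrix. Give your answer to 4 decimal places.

seq1–seq2: 7/25 sites differ → p = 0.28, d = −0.75 ln(1 − 0.373333) = 0.350505 ≈ 0.3505.
seq1–seq3: 13/25 sites differ → p = 0.52, d = −0.75 ln(1 − 0.693333) = 0.886495 ≈ 0.8865.
seq2–seq3: 10/25 sites differ → p = 0.4, d = −0.75 ln(1 − 0.533333) = 0.571605 ≈ 0.5716.

d(seq1,seq2) = 0.3505, d(seq1,seq3) = 0.8865, d(seq2,seq3) = 0.5716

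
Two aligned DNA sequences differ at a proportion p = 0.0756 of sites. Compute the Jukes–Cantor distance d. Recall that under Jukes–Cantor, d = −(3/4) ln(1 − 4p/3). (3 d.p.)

0.080

d = −(3/4) ln(1 − 4p/3) = −0.75 ln(1 − 0.1008) = −0.75 ln(0.8992)
  = −0.75 × (-0.106250) = 0.079688 substitutions/site.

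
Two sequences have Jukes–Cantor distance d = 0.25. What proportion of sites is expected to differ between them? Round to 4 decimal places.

p = (3/4)(1 − e^(−4d/3)) = 0.75 × (1 − e^(-0.333333)) = 0.75 × (1 − 0.716532) = 0.212601.

0.2126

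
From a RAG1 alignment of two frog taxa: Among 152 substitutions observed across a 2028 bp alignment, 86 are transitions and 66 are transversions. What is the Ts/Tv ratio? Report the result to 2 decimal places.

R = 86/66 = 1.303030… ≈ 1.30 (to 2 d.p.).

1.30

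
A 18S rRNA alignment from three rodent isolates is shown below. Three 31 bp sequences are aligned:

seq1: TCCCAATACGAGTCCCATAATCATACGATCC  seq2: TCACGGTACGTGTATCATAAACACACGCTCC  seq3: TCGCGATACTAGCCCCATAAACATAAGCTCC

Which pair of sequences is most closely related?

seq1–seq2: 9/31 differ, p = 0.290, d = 0.367.
seq1–seq3: 7/31 differ, p = 0.226, d = 0.269.
seq2–seq3: 9/31 differ, p = 0.290, d = 0.367.
The smallest distance is between seq1 and seq3.

seq1 and seq3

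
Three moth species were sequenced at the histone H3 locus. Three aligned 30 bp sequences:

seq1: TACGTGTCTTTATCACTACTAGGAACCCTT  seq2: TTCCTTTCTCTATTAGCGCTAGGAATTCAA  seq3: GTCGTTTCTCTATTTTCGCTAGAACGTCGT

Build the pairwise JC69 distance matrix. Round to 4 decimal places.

d(seq1,seq2) = 0.5716, d(seq1,seq3) = 0.7301, d(seq2,seq3) = 0.3831

seq1–seq2: 12/30 sites differ → p = 0.4, d = −0.75 ln(1 − 0.533333) = 0.571605 ≈ 0.5716.
seq1–seq3: 14/30 sites differ → p ≈ 0.466667, d = −0.75 ln(1 − 0.622223) = 0.730088 ≈ 0.7301.
seq2–seq3: 9/30 sites differ → p = 0.3, d = −0.75 ln(1 − 0.4) = 0.383119 ≈ 0.3831.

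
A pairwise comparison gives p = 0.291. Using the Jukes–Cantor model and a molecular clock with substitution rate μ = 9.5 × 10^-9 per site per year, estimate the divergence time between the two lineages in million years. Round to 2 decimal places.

19.38

d = −(3/4) ln(1 − 4p/3) = −0.75 ln(1 − 0.388) = −0.75 ln(0.612)
  = −0.75 × (-0.491023) = 0.368267 substitutions/site.
Under a molecular clock d = 2μt, so t = d/(2μ) = 0.368267 / (2 × 9.5 × 10^-9) = 19.38 million years.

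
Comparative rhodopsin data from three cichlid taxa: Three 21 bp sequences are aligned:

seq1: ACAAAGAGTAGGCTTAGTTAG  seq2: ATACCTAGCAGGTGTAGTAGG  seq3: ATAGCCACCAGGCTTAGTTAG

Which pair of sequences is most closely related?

seq1–seq2: 9/21 differ, p = 0.429, d = 0.635.
seq1–seq3: 6/21 differ, p = 0.286, d = 0.360.
seq2–seq3: 7/21 differ, p = 0.333, d = 0.441.
The smallest distance is between seq1 and seq3.

seq1 and seq3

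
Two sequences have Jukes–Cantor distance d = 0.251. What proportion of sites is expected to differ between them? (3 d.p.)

p = (3/4)(1 − e^(−4d/3)) = 0.75 × (1 − e^(-0.334667)) = 0.75 × (1 − 0.715576) = 0.213318.

0.213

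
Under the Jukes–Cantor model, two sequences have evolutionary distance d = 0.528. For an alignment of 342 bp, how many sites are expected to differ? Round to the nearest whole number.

130

Invert JC69: p = (3/4)(1 − e^(−4d/3)) = 0.75 × (1 − e^(-0.704)) = 0.75 × (1 − 0.494603) = 0.379048.
Expected differing sites = pL ≈ 0.379048 × 342 = 129.634416 ≈ 130.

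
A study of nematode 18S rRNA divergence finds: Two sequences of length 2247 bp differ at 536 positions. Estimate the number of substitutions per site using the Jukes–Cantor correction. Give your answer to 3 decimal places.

p = 536/2247 ≈ 0.23854.
d = −(3/4) ln(1 − 4p/3) = −0.75 ln(1 − 0.318053) = −0.75 ln(0.681947)
  = −0.75 × (-0.382803) = 0.287102 substitutions/site.

0.287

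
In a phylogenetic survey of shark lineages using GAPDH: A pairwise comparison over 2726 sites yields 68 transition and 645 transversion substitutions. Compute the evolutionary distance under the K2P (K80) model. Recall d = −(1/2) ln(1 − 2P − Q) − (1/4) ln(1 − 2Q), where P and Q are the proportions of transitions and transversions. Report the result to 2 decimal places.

P = 68/2726 ≈ 0.024945 and Q = 645/2726 ≈ 0.23661.
Under the Kimura two-parameter model, d = −½ ln(1 − 2P − Q) − ¼ ln(1 − 2Q).
1 − 2P − Q = 0.7135, giving −½ ln(0.7135) = 0.168786.
1 − 2Q = 0.52678, giving −¼ ln(0.52678) = 0.160243.
d = 0.168786 + 0.160243 = 0.329029.

0.33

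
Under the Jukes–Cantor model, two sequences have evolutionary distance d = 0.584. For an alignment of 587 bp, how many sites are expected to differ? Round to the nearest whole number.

Invert JC69: p = (3/4)(1 − e^(−4d/3)) = 0.75 × (1 − e^(-0.778667)) = 0.75 × (1 − 0.459017) = 0.405737.
Expected differing sites = pL ≈ 0.405737 × 587 = 238.167619 ≈ 238.

238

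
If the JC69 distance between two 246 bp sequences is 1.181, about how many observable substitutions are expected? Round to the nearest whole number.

Invert JC69: p = (3/4)(1 − e^(−4d/3)) = 0.75 × (1 − e^(-1.574667)) = 0.75 × (1 − 0.207076) = 0.594693.
Expected differing sites = pL ≈ 0.594693 × 246 = 146.294478 ≈ 146.

146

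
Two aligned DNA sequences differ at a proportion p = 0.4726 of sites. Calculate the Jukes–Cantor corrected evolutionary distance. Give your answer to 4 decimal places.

d = −(3/4) ln(1 − 4p/3) = −0.75 ln(1 − 0.630133) = −0.75 ln(0.369867)
  = −0.75 × (-0.994612) = 0.745959 substitutions/site.

0.7460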